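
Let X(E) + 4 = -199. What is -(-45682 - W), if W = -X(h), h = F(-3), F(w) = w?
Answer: 45885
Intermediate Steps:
h = -3
X(E) = -203 (X(E) = -4 - 199 = -203)
W = 203 (W = -1*(-203) = 203)
-(-45682 - W) = -(-45682 - 1*203) = -(-45682 - 203) = -1*(-45885) = 45885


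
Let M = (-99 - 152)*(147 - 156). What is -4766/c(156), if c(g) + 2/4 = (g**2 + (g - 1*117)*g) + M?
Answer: -9532/65357 ≈ -0.14585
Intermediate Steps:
M = 2259 (M = -251*(-9) = 2259)
c(g) = 4517/2 + g**2 + g*(-117 + g) (c(g) = -1/2 + ((g**2 + (g - 1*117)*g) + 2259) = -1/2 + ((g**2 + (g - 117)*g) + 2259) = -1/2 + ((g**2 + (-117 + g)*g) + 2259) = -1/2 + ((g**2 + g*(-117 + g)) + 2259) = -1/2 + (2259 + g**2 + g*(-117 + g)) = 4517/2 + g**2 + g*(-117 + g))
-4766/c(156) = -4766/(4517/2 - 117*156 + 2*156**2) = -4766/(4517/2 - 18252 + 2*24336) = -4766/(4517/2 - 18252 + 48672) = -4766/65357/2 = -4766*2/65357 = -9532/65357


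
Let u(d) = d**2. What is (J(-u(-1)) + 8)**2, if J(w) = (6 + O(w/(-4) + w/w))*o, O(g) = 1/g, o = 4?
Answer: 30976/25 ≈ 1239.0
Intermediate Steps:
J(w) = 24 + 4/(1 - w/4) (J(w) = (6 + 1/(w/(-4) + w/w))*4 = (6 + 1/(w*(-1/4) + 1))*4 = (6 + 1/(-w/4 + 1))*4 = (6 + 1/(1 - w/4))*4 = 24 + 4/(1 - w/4))
(J(-u(-1)) + 8)**2 = (8*(-14 + 3*(-1*(-1)**2))/(-4 - 1*(-1)**2) + 8)**2 = (8*(-14 + 3*(-1*1))/(-4 - 1*1) + 8)**2 = (8*(-14 + 3*(-1))/(-4 - 1) + 8)**2 = (8*(-14 - 3)/(-5) + 8)**2 = (8*(-1/5)*(-17) + 8)**2 = (136/5 + 8)**2 = (176/5)**2 = 30976/25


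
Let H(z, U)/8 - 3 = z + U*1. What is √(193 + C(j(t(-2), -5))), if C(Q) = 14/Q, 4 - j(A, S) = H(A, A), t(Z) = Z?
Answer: √6990/6 ≈ 13.934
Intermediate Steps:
H(z, U) = 24 + 8*U + 8*z (H(z, U) = 24 + 8*(z + U*1) = 24 + 8*(z + U) = 24 + 8*(U + z) = 24 + (8*U + 8*z) = 24 + 8*U + 8*z)
j(A, S) = -20 - 16*A (j(A, S) = 4 - (24 + 8*A + 8*A) = 4 - (24 + 16*A) = 4 + (-24 - 16*A) = -20 - 16*A)
√(193 + C(j(t(-2), -5))) = √(193 + 14/(-20 - 16*(-2))) = √(193 + 14/(-20 + 32)) = √(193 + 14/12) = √(193 + 14*(1/12)) = √(193 + 7/6) = √(1165/6) = √6990/6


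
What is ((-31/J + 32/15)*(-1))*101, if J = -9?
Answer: -25351/45 ≈ -563.36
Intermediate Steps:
((-31/J + 32/15)*(-1))*101 = ((-31/(-9) + 32/15)*(-1))*101 = ((-31*(-⅑) + 32*(1/15))*(-1))*101 = ((31/9 + 32/15)*(-1))*101 = ((251/45)*(-1))*101 = -251/45*101 = -25351/45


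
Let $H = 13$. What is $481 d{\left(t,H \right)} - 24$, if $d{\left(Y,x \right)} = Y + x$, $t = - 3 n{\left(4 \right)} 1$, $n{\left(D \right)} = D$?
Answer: $457$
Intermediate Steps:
$t = -12$ ($t = \left(-3\right) 4 \cdot 1 = \left(-12\right) 1 = -12$)
$481 d{\left(t,H \right)} - 24 = 481 \left(-12 + 13\right) - 24 = 481 \cdot 1 - 24 = 481 - 24 = 457$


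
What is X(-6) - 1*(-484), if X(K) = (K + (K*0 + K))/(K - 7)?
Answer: 6304/13 ≈ 484.92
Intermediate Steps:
X(K) = 2*K/(-7 + K) (X(K) = (K + (0 + K))/(-7 + K) = (K + K)/(-7 + K) = (2*K)/(-7 + K) = 2*K/(-7 + K))
X(-6) - 1*(-484) = 2*(-6)/(-7 - 6) - 1*(-484) = 2*(-6)/(-13) + 484 = 2*(-6)*(-1/13) + 484 = 12/13 + 484 = 6304/13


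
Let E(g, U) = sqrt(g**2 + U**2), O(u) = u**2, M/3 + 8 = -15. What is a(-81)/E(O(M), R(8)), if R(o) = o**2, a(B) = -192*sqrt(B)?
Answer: -1728*I*sqrt(22671217)/22671217 ≈ -0.36292*I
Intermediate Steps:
M = -69 (M = -24 + 3*(-15) = -24 - 45 = -69)
E(g, U) = sqrt(U**2 + g**2)
a(-81)/E(O(M), R(8)) = (-1728*I)/(sqrt((8**2)**2 + ((-69)**2)**2)) = (-1728*I)/(sqrt(64**2 + 4761**2)) = (-1728*I)/(sqrt(4096 + 22667121)) = (-1728*I)/(sqrt(22671217)) = (-1728*I)*(sqrt(22671217)/22671217) = -1728*I*sqrt(22671217)/22671217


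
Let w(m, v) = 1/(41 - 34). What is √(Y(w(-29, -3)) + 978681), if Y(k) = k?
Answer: 4*√2997211/7 ≈ 989.28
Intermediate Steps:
w(m, v) = ⅐ (w(m, v) = 1/7 = ⅐)
√(Y(w(-29, -3)) + 978681) = √(⅐ + 978681) = √(6850768/7) = 4*√2997211/7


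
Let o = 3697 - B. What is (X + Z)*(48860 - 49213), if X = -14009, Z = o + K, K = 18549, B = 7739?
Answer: -175794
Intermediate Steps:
o = -4042 (o = 3697 - 1*7739 = 3697 - 7739 = -4042)
Z = 14507 (Z = -4042 + 18549 = 14507)
(X + Z)*(48860 - 49213) = (-14009 + 14507)*(48860 - 49213) = 498*(-353) = -175794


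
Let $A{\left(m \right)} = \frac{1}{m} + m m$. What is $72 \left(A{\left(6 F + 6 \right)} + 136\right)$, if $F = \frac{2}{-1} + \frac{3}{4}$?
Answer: $9906$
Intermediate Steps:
$F = - \frac{5}{4}$ ($F = 2 \left(-1\right) + 3 \cdot \frac{1}{4} = -2 + \frac{3}{4} = - \frac{5}{4} \approx -1.25$)
$A{\left(m \right)} = \frac{1}{m} + m^{2}$
$72 \left(A{\left(6 F + 6 \right)} + 136\right) = 72 \left(\frac{1 + \left(6 \left(- \frac{5}{4}\right) + 6\right)^{3}}{6 \left(- \frac{5}{4}\right) + 6} + 136\right) = 72 \left(\frac{1 + \left(- \frac{15}{2} + 6\right)^{3}}{- \frac{15}{2} + 6} + 136\right) = 72 \left(\frac{1 + \left(- \frac{3}{2}\right)^{3}}{- \frac{3}{2}} + 136\right) = 72 \left(- \frac{2 \left(1 - \frac{27}{8}\right)}{3} + 136\right) = 72 \left(\left(- \frac{2}{3}\right) \left(- \frac{19}{8}\right) + 136\right) = 72 \left(\frac{19}{12} + 136\right) = 72 \cdot \frac{1651}{12} = 9906$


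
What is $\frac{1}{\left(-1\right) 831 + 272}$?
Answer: $- \frac{1}{559} \approx -0.0017889$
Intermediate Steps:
$\frac{1}{\left(-1\right) 831 + 272} = \frac{1}{-831 + 272} = \frac{1}{-559} = - \frac{1}{559}$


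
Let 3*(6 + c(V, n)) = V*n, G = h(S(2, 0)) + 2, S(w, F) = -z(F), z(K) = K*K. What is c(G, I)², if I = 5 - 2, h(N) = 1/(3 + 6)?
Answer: 1225/81 ≈ 15.123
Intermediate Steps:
z(K) = K²
S(w, F) = -F²
h(N) = ⅑ (h(N) = 1/9 = ⅑)
I = 3
G = 19/9 (G = ⅑ + 2 = 19/9 ≈ 2.1111)
c(V, n) = -6 + V*n/3 (c(V, n) = -6 + (V*n)/3 = -6 + V*n/3)
c(G, I)² = (-6 + (⅓)*(19/9)*3)² = (-6 + 19/9)² = (-35/9)² = 1225/81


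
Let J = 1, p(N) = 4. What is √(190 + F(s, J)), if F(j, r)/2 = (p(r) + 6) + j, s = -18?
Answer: √174 ≈ 13.191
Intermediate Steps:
F(j, r) = 20 + 2*j (F(j, r) = 2*((4 + 6) + j) = 2*(10 + j) = 20 + 2*j)
√(190 + F(s, J)) = √(190 + (20 + 2*(-18))) = √(190 + (20 - 36)) = √(190 - 16) = √174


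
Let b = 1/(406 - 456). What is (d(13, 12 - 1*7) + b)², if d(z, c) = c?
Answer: 62001/2500 ≈ 24.800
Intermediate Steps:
b = -1/50 (b = 1/(-50) = -1/50 ≈ -0.020000)
(d(13, 12 - 1*7) + b)² = ((12 - 1*7) - 1/50)² = ((12 - 7) - 1/50)² = (5 - 1/50)² = (249/50)² = 62001/2500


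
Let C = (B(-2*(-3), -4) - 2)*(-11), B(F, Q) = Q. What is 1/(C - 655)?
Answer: -1/589 ≈ -0.0016978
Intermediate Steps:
C = 66 (C = (-4 - 2)*(-11) = -6*(-11) = 66)
1/(C - 655) = 1/(66 - 655) = 1/(-589) = -1/589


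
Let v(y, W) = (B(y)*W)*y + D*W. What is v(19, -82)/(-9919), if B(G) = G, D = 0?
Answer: 29602/9919 ≈ 2.9844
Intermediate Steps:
v(y, W) = W*y**2 (v(y, W) = (y*W)*y + 0*W = (W*y)*y + 0 = W*y**2 + 0 = W*y**2)
v(19, -82)/(-9919) = -82*19**2/(-9919) = -82*361*(-1/9919) = -29602*(-1/9919) = 29602/9919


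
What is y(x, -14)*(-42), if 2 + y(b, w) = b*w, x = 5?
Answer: 3024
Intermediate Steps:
y(b, w) = -2 + b*w
y(x, -14)*(-42) = (-2 + 5*(-14))*(-42) = (-2 - 70)*(-42) = -72*(-42) = 3024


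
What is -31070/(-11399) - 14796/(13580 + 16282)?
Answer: 14058384/6303647 ≈ 2.2302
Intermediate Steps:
-31070/(-11399) - 14796/(13580 + 16282) = -31070*(-1/11399) - 14796/29862 = 31070/11399 - 14796*1/29862 = 31070/11399 - 274/553 = 14058384/6303647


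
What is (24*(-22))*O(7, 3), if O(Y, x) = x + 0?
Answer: -1584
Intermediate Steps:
O(Y, x) = x
(24*(-22))*O(7, 3) = (24*(-22))*3 = -528*3 = -1584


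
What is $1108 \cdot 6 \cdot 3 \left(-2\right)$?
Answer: $-39888$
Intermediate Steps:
$1108 \cdot 6 \cdot 3 \left(-2\right) = 1108 \cdot 18 \left(-2\right) = 1108 \left(-36\right) = -39888$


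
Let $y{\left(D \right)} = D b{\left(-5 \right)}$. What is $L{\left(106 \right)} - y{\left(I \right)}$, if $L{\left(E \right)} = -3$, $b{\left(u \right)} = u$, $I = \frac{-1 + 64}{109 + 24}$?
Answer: $- \frac{12}{19} \approx -0.63158$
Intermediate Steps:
$I = \frac{9}{19}$ ($I = \frac{63}{133} = 63 \cdot \frac{1}{133} = \frac{9}{19} \approx 0.47368$)
$y{\left(D \right)} = - 5 D$ ($y{\left(D \right)} = D \left(-5\right) = - 5 D$)
$L{\left(106 \right)} - y{\left(I \right)} = -3 - \left(-5\right) \frac{9}{19} = -3 - - \frac{45}{19} = -3 + \frac{45}{19} = - \frac{12}{19}$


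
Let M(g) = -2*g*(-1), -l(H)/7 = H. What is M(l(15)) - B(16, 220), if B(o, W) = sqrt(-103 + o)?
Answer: -210 - I*sqrt(87) ≈ -210.0 - 9.3274*I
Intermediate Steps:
l(H) = -7*H
M(g) = 2*g
M(l(15)) - B(16, 220) = 2*(-7*15) - sqrt(-103 + 16) = 2*(-105) - sqrt(-87) = -210 - I*sqrt(87)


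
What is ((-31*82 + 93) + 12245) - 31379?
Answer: -21583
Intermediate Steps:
((-31*82 + 93) + 12245) - 31379 = ((-2542 + 93) + 12245) - 31379 = (-2449 + 12245) - 31379 = 9796 - 31379 = -21583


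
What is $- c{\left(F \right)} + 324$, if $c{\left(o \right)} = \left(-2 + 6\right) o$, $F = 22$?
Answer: $236$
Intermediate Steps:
$c{\left(o \right)} = 4 o$
$- c{\left(F \right)} + 324 = - 4 \cdot 22 + 324 = \left(-1\right) 88 + 324 = -88 + 324 = 236$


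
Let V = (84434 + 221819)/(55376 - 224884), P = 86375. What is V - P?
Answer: -14641559753/169508 ≈ -86377.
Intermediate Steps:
V = -306253/169508 (V = 306253/(-169508) = 306253*(-1/169508) = -306253/169508 ≈ -1.8067)
V - P = -306253/169508 - 1*86375 = -306253/169508 - 86375 = -14641559753/169508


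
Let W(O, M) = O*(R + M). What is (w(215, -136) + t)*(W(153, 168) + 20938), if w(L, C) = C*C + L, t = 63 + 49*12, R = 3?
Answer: 911969562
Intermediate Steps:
W(O, M) = O*(3 + M)
t = 651 (t = 63 + 588 = 651)
w(L, C) = L + C² (w(L, C) = C² + L = L + C²)
(w(215, -136) + t)*(W(153, 168) + 20938) = ((215 + (-136)²) + 651)*(153*(3 + 168) + 20938) = ((215 + 18496) + 651)*(153*171 + 20938) = (18711 + 651)*(26163 + 20938) = 19362*47101 = 911969562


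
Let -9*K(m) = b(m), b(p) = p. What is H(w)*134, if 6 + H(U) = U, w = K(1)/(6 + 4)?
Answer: -36247/45 ≈ -805.49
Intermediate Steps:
K(m) = -m/9
w = -1/90 (w = (-⅑*1)/(6 + 4) = -⅑/10 = -⅑*⅒ = -1/90 ≈ -0.011111)
H(U) = -6 + U
H(w)*134 = (-6 - 1/90)*134 = -541/90*134 = -36247/45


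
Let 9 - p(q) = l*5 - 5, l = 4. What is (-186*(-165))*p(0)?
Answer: -184140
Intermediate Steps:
p(q) = -6 (p(q) = 9 - (4*5 - 5) = 9 - (20 - 5) = 9 - 1*15 = 9 - 15 = -6)
(-186*(-165))*p(0) = -186*(-165)*(-6) = 30690*(-6) = -184140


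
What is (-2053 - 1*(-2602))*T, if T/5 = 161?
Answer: 441945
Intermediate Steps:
T = 805 (T = 5*161 = 805)
(-2053 - 1*(-2602))*T = (-2053 - 1*(-2602))*805 = (-2053 + 2602)*805 = 549*805 = 441945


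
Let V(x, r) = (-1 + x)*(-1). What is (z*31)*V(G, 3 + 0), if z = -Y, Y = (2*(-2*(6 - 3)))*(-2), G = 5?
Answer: 2976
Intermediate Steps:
V(x, r) = 1 - x
Y = 24 (Y = (2*(-2*3))*(-2) = (2*(-6))*(-2) = -12*(-2) = 24)
z = -24 (z = -1*24 = -24)
(z*31)*V(G, 3 + 0) = (-24*31)*(1 - 1*5) = -744*(1 - 5) = -744*(-4) = 2976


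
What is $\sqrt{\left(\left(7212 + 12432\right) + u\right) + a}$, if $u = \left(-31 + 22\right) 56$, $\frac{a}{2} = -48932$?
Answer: $2 i \sqrt{19681} \approx 280.58 i$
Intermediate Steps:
$a = -97864$ ($a = 2 \left(-48932\right) = -97864$)
$u = -504$ ($u = \left(-9\right) 56 = -504$)
$\sqrt{\left(\left(7212 + 12432\right) + u\right) + a} = \sqrt{\left(\left(7212 + 12432\right) - 504\right) - 97864} = \sqrt{\left(19644 - 504\right) - 97864} = \sqrt{19140 - 97864} = \sqrt{-78724} = 2 i \sqrt{19681}$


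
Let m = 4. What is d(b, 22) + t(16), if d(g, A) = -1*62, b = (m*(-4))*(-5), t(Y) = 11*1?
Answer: -51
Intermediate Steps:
t(Y) = 11
b = 80 (b = (4*(-4))*(-5) = -16*(-5) = 80)
d(g, A) = -62
d(b, 22) + t(16) = -62 + 11 = -51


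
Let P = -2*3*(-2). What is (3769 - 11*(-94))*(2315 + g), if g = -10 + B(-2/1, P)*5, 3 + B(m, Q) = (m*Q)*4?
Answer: 8693430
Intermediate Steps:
P = 12 (P = -6*(-2) = 12)
B(m, Q) = -3 + 4*Q*m (B(m, Q) = -3 + (m*Q)*4 = -3 + (Q*m)*4 = -3 + 4*Q*m)
g = -505 (g = -10 + (-3 + 4*12*(-2/1))*5 = -10 + (-3 + 4*12*(-2*1))*5 = -10 + (-3 + 4*12*(-2))*5 = -10 + (-3 - 96)*5 = -10 - 99*5 = -10 - 495 = -505)
(3769 - 11*(-94))*(2315 + g) = (3769 - 11*(-94))*(2315 - 505) = (3769 + 1034)*1810 = 4803*1810 = 8693430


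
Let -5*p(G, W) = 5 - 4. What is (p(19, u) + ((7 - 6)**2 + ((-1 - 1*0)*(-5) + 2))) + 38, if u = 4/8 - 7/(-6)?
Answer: 229/5 ≈ 45.800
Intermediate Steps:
u = 5/3 (u = 4*(1/8) - 7*(-1/6) = 1/2 + 7/6 = 5/3 ≈ 1.6667)
p(G, W) = -1/5 (p(G, W) = -(5 - 4)/5 = -1/5*1 = -1/5)
(p(19, u) + ((7 - 6)**2 + ((-1 - 1*0)*(-5) + 2))) + 38 = (-1/5 + ((7 - 6)**2 + ((-1 - 1*0)*(-5) + 2))) + 38 = (-1/5 + (1**2 + ((-1 + 0)*(-5) + 2))) + 38 = (-1/5 + (1 + (-1*(-5) + 2))) + 38 = (-1/5 + (1 + (5 + 2))) + 38 = (-1/5 + (1 + 7)) + 38 = (-1/5 + 8) + 38 = 39/5 + 38 = 229/5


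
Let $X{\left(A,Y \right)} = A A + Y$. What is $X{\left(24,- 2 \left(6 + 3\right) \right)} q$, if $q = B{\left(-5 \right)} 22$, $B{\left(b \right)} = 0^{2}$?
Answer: $0$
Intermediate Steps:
$B{\left(b \right)} = 0$
$X{\left(A,Y \right)} = Y + A^{2}$ ($X{\left(A,Y \right)} = A^{2} + Y = Y + A^{2}$)
$q = 0$ ($q = 0 \cdot 22 = 0$)
$X{\left(24,- 2 \left(6 + 3\right) \right)} q = \left(- 2 \left(6 + 3\right) + 24^{2}\right) 0 = \left(\left(-2\right) 9 + 576\right) 0 = \left(-18 + 576\right) 0 = 558 \cdot 0 = 0$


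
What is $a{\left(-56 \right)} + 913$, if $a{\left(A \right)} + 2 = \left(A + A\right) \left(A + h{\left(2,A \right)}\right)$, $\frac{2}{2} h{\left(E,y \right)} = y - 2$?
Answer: $13679$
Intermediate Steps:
$h{\left(E,y \right)} = -2 + y$ ($h{\left(E,y \right)} = y - 2 = -2 + y$)
$a{\left(A \right)} = -2 + 2 A \left(-2 + 2 A\right)$ ($a{\left(A \right)} = -2 + \left(A + A\right) \left(A + \left(-2 + A\right)\right) = -2 + 2 A \left(-2 + 2 A\right)$)
$a{\left(-56 \right)} + 913 = \left(-2 - -224 + 4 \left(-56\right)^{2}\right) + 913 = \left(-2 + 224 + 4 \cdot 3136\right) + 913 = \left(-2 + 224 + 12544\right) + 913 = 12766 + 913 = 13679$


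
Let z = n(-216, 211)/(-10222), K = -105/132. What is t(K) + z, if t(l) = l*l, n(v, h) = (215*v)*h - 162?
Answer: 9491694911/9894896 ≈ 959.25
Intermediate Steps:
n(v, h) = -162 + 215*h*v (n(v, h) = 215*h*v - 162 = -162 + 215*h*v)
K = -35/44 (K = -105*1/132 = -35/44 ≈ -0.79545)
t(l) = l²
z = 4899501/5111 (z = (-162 + 215*211*(-216))/(-10222) = (-162 - 9798840)*(-1/10222) = -9799002*(-1/10222) = 4899501/5111 ≈ 958.62)
t(K) + z = (-35/44)² + 4899501/5111 = 1225/1936 + 4899501/5111 = 9491694911/9894896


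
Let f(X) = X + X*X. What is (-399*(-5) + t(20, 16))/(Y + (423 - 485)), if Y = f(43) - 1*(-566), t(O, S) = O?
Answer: 2015/2396 ≈ 0.84099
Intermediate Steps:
f(X) = X + X²
Y = 2458 (Y = 43*(1 + 43) - 1*(-566) = 43*44 + 566 = 1892 + 566 = 2458)
(-399*(-5) + t(20, 16))/(Y + (423 - 485)) = (-399*(-5) + 20)/(2458 + (423 - 485)) = (1995 + 20)/(2458 - 62) = 2015/2396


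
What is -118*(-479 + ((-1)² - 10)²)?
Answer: 46964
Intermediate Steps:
-118*(-479 + ((-1)² - 10)²) = -118*(-479 + (1 - 10)²) = -118*(-479 + (-9)²) = -118*(-479 + 81) = -118*(-398) = 46964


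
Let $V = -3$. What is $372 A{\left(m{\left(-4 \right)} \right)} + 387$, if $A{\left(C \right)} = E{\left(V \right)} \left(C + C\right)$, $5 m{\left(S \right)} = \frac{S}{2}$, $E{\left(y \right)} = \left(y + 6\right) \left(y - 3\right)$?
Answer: $\frac{28719}{5} \approx 5743.8$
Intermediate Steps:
$E{\left(y \right)} = \left(-3 + y\right) \left(6 + y\right)$ ($E{\left(y \right)} = \left(6 + y\right) \left(-3 + y\right) = \left(-3 + y\right) \left(6 + y\right)$)
$m{\left(S \right)} = \frac{S}{10}$ ($m{\left(S \right)} = \frac{S \frac{1}{2}}{5} = \frac{\frac{1}{2} S}{5} = \frac{S}{10}$)
$A{\left(C \right)} = - 36 C$ ($A{\left(C \right)} = \left(-18 + \left(-3\right)^{2} + 3 \left(-3\right)\right) \left(C + C\right) = \left(-18 + 9 - 9\right) 2 C = - 18 \cdot 2 C = - 36 C$)
$372 A{\left(m{\left(-4 \right)} \right)} + 387 = 372 \left(- 36 \cdot \frac{1}{10} \left(-4\right)\right) + 387 = 372 \left(\left(-36\right) \left(- \frac{2}{5}\right)\right) + 387 = 372 \cdot \frac{72}{5} + 387 = \frac{26784}{5} + 387 = \frac{28719}{5}$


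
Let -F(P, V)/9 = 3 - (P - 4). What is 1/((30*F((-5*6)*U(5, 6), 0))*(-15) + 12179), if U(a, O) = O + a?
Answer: 1/1377029 ≈ 7.2620e-7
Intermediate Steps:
F(P, V) = -63 + 9*P (F(P, V) = -9*(3 - (P - 4)) = -9*(3 - (-4 + P)) = -9*(3 + (4 - P)) = -9*(7 - P) = -63 + 9*P)
1/((30*F((-5*6)*U(5, 6), 0))*(-15) + 12179) = 1/((30*(-63 + 9*((-5*6)*(6 + 5))))*(-15) + 12179) = 1/((30*(-63 + 9*(-30*11)))*(-15) + 12179) = 1/((30*(-63 + 9*(-330)))*(-15) + 12179) = 1/((30*(-63 - 2970))*(-15) + 12179) = 1/((30*(-3033))*(-15) + 12179) = 1/(-90990*(-15) + 12179) = 1/(1364850 + 12179) = 1/1377029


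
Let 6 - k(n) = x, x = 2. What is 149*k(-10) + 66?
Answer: 662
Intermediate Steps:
k(n) = 4 (k(n) = 6 - 1*2 = 6 - 2 = 4)
149*k(-10) + 66 = 149*4 + 66 = 596 + 66 = 662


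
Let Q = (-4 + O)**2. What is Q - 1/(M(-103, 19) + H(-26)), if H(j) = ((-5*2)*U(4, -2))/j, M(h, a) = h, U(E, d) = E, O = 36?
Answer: 1350669/1319 ≈ 1024.0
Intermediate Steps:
Q = 1024 (Q = (-4 + 36)**2 = 32**2 = 1024)
H(j) = -40/j (H(j) = (-5*2*4)/j = (-10*4)/j = -40/j)
Q - 1/(M(-103, 19) + H(-26)) = 1024 - 1/(-103 - 40/(-26)) = 1024 - 1/(-103 - 40*(-1/26)) = 1024 - 1/(-103 + 20/13) = 1024 - 1/(-1319/13) = 1024 - 1*(-13/1319) = 1024 + 13/1319 = 1350669/1319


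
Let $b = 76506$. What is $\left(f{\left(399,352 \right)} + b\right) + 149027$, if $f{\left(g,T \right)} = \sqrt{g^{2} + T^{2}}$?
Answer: $225533 + \sqrt{283105} \approx 2.2607 \cdot 10^{5}$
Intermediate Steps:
$f{\left(g,T \right)} = \sqrt{T^{2} + g^{2}}$
$\left(f{\left(399,352 \right)} + b\right) + 149027 = \left(\sqrt{352^{2} + 399^{2}} + 76506\right) + 149027 = \left(\sqrt{123904 + 159201} + 76506\right) + 149027 = \left(\sqrt{283105} + 76506\right) + 149027 = \left(76506 + \sqrt{283105}\right) + 149027 = 225533 + \sqrt{283105}$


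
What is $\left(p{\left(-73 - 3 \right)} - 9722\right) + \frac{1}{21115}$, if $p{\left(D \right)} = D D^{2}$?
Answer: $- \frac{9474258269}{21115} \approx -4.487 \cdot 10^{5}$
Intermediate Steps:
$p{\left(D \right)} = D^{3}$
$\left(p{\left(-73 - 3 \right)} - 9722\right) + \frac{1}{21115} = \left(\left(-73 - 3\right)^{3} - 9722\right) + \frac{1}{21115} = \left(\left(-76\right)^{3} - 9722\right) + \frac{1}{21115} = \left(-438976 - 9722\right) + \frac{1}{21115} = -448698 + \frac{1}{21115} = - \frac{9474258269}{21115}$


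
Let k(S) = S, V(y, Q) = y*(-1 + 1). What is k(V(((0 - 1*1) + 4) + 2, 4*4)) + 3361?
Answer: 3361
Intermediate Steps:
V(y, Q) = 0 (V(y, Q) = y*0 = 0)
k(V(((0 - 1*1) + 4) + 2, 4*4)) + 3361 = 0 + 3361 = 3361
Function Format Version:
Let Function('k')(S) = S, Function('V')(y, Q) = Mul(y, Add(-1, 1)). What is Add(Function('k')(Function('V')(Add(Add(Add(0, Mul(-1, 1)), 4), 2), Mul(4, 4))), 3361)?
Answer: 3361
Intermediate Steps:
Function('V')(y, Q) = 0 (Function('V')(y, Q) = Mul(y, 0) = 0)
Add(Function('k')(Function('V')(Add(Add(Add(0, Mul(-1, 1)), 4), 2), Mul(4, 4))), 3361) = Add(0, 3361) = 3361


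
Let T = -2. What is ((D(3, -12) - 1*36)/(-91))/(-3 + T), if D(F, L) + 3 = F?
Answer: -36/455 ≈ -0.079121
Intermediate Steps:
D(F, L) = -3 + F
((D(3, -12) - 1*36)/(-91))/(-3 + T) = (((-3 + 3) - 1*36)/(-91))/(-3 - 2) = ((0 - 36)*(-1/91))/(-5) = -36*(-1/91)*(-⅕) = (36/91)*(-⅕) = -36/455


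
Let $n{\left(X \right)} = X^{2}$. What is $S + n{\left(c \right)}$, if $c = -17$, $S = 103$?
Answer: $392$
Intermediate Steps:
$S + n{\left(c \right)} = 103 + \left(-17\right)^{2} = 103 + 289 = 392$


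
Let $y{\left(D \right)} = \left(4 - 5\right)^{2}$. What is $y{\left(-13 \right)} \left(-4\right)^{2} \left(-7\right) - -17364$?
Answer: $17252$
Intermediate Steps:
$y{\left(D \right)} = 1$ ($y{\left(D \right)} = \left(-1\right)^{2} = 1$)
$y{\left(-13 \right)} \left(-4\right)^{2} \left(-7\right) - -17364 = 1 \left(-4\right)^{2} \left(-7\right) - -17364 = 1 \cdot 16 \left(-7\right) + 17364 = 1 \left(-112\right) + 17364 = -112 + 17364 = 17252$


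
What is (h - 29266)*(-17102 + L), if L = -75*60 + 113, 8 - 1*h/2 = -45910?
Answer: -1344566730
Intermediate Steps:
h = 91836 (h = 16 - 2*(-45910) = 16 + 91820 = 91836)
L = -4387 (L = -4500 + 113 = -4387)
(h - 29266)*(-17102 + L) = (91836 - 29266)*(-17102 - 4387) = 62570*(-21489) = -1344566730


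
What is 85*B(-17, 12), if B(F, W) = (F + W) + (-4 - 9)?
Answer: -1530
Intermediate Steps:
B(F, W) = -13 + F + W (B(F, W) = (F + W) - 13 = -13 + F + W)
85*B(-17, 12) = 85*(-13 - 17 + 12) = 85*(-18) = -1530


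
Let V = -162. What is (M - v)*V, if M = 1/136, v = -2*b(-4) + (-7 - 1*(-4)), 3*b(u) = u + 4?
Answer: -33129/68 ≈ -487.19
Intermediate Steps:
b(u) = 4/3 + u/3 (b(u) = (u + 4)/3 = (4 + u)/3 = 4/3 + u/3)
v = -3 (v = -2*(4/3 + (⅓)*(-4)) + (-7 - 1*(-4)) = -2*(4/3 - 4/3) + (-7 + 4) = -2*0 - 3 = 0 - 3 = -3)
M = 1/136 ≈ 0.0073529
(M - v)*V = (1/136 - 1*(-3))*(-162) = (1/136 + 3)*(-162) = (409/136)*(-162) = -33129/68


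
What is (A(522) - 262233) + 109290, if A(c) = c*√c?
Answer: -152943 + 1566*√58 ≈ -1.4102e+5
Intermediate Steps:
A(c) = c^(3/2)
(A(522) - 262233) + 109290 = (522^(3/2) - 262233) + 109290 = (1566*√58 - 262233) + 109290 = (-262233 + 1566*√58) + 109290 = -152943 + 1566*√58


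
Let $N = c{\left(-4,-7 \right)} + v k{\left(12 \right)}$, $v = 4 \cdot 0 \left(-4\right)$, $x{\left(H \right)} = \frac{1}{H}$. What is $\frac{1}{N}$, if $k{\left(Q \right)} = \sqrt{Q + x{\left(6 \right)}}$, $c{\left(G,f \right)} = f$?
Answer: $- \frac{1}{7} \approx -0.14286$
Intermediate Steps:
$k{\left(Q \right)} = \sqrt{\frac{1}{6} + Q}$ ($k{\left(Q \right)} = \sqrt{Q + \frac{1}{6}} = \sqrt{\frac{1}{6} + Q}$)
$v = 0$ ($v = 0 \left(-4\right) = 0$)
$N = -7$ ($N = -7 + 0 \frac{\sqrt{6 + 36 \cdot 12}}{6} = -7 + 0 \frac{\sqrt{6 + 432}}{6} = -7 + 0 \frac{\sqrt{438}}{6} = -7 + 0 = -7$)
$\frac{1}{N} = \frac{1}{-7} = - \frac{1}{7}$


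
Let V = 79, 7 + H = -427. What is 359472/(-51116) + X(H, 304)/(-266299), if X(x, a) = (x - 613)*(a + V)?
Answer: -18807366753/3403034921 ≈ -5.5266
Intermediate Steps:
H = -434 (H = -7 - 427 = -434)
X(x, a) = (-613 + x)*(79 + a) (X(x, a) = (x - 613)*(a + 79) = (-613 + x)*(79 + a))
359472/(-51116) + X(H, 304)/(-266299) = 359472/(-51116) + (-48427 - 613*304 + 79*(-434) + 304*(-434))/(-266299) = 359472*(-1/51116) + (-48427 - 186352 - 34286 - 131936)*(-1/266299) = -89868/12779 - 401001*(-1/266299) = -89868/12779 + 401001/266299 = -18807366753/3403034921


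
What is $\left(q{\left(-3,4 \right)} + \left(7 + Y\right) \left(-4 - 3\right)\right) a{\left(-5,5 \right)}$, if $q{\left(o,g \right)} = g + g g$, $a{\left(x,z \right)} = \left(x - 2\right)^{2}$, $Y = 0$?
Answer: $-1421$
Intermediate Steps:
$a{\left(x,z \right)} = \left(-2 + x\right)^{2}$
$q{\left(o,g \right)} = g + g^{2}$
$\left(q{\left(-3,4 \right)} + \left(7 + Y\right) \left(-4 - 3\right)\right) a{\left(-5,5 \right)} = \left(4 \left(1 + 4\right) + \left(7 + 0\right) \left(-4 - 3\right)\right) \left(-2 - 5\right)^{2} = \left(4 \cdot 5 + 7 \left(-7\right)\right) \left(-7\right)^{2} = \left(20 - 49\right) 49 = \left(-29\right) 49 = -1421$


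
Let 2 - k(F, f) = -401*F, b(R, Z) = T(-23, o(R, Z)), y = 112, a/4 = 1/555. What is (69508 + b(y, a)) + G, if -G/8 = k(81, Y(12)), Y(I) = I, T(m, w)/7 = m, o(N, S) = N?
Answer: -190517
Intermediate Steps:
a = 4/555 ≈ 0.0072072
T(m, w) = 7*m
b(R, Z) = -161 (b(R, Z) = 7*(-23) = -161)
k(F, f) = 2 + 401*F (k(F, f) = 2 - (-401)*F = 2 + 401*F)
G = -259864 (G = -8*(2 + 401*81) = -8*(2 + 32481) = -8*32483 = -259864)
(69508 + b(y, a)) + G = (69508 - 161) - 259864 = 69347 - 259864 = -190517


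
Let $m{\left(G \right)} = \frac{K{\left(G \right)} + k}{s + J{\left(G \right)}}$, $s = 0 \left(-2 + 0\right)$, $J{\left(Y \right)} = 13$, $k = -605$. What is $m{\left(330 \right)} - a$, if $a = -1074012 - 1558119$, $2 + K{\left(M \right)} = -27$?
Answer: $\frac{34217069}{13} \approx 2.6321 \cdot 10^{6}$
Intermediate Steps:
$K{\left(M \right)} = -29$ ($K{\left(M \right)} = -2 - 27 = -29$)
$s = 0$ ($s = 0 \left(-2\right) = 0$)
$m{\left(G \right)} = - \frac{634}{13}$ ($m{\left(G \right)} = \frac{-29 - 605}{0 + 13} = - \frac{634}{13}$)
$a = -2632131$
$m{\left(330 \right)} - a = - \frac{634}{13} - -2632131 = - \frac{634}{13} + 2632131 = \frac{34217069}{13}$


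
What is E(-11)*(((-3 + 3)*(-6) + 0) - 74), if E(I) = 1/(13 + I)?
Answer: -37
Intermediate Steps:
E(-11)*(((-3 + 3)*(-6) + 0) - 74) = (((-3 + 3)*(-6) + 0) - 74)/(13 - 11) = ((0*(-6) + 0) - 74)/2 = ((0 + 0) - 74)/2 = (0 - 74)/2 = (1/2)*(-74) = -37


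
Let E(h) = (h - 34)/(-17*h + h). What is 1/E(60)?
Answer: -480/13 ≈ -36.923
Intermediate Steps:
E(h) = -(-34 + h)/(16*h) (E(h) = (-34 + h)/((-16*h)) = (-34 + h)*(-1/(16*h)) = -(-34 + h)/(16*h))
1/E(60) = 1/((1/16)*(34 - 1*60)/60) = 1/((1/16)*(1/60)*(34 - 60)) = 1/((1/16)*(1/60)*(-26)) = 1/(-13/480) = -480/13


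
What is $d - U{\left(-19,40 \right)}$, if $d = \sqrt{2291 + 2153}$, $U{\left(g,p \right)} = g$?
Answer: $19 + 2 \sqrt{1111} \approx 85.663$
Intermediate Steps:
$d = 2 \sqrt{1111}$ ($d = \sqrt{4444} = 2 \sqrt{1111} \approx 66.663$)
$d - U{\left(-19,40 \right)} = 2 \sqrt{1111} - -19 = 2 \sqrt{1111} + 19 = 19 + 2 \sqrt{1111}$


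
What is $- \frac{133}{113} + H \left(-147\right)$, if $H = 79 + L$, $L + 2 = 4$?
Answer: $- \frac{1345624}{113} \approx -11908.0$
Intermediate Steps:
$L = 2$ ($L = -2 + 4 = 2$)
$H = 81$ ($H = 79 + 2 = 81$)
$- \frac{133}{113} + H \left(-147\right) = - \frac{133}{113} + 81 \left(-147\right) = \left(-133\right) \frac{1}{113} - 11907 = - \frac{133}{113} - 11907 = - \frac{1345624}{113}$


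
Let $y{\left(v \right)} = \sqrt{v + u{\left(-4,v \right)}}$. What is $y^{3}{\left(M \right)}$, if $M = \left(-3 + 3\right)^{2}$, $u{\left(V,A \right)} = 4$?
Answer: $8$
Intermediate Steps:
$M = 0$ ($M = 0^{2} = 0$)
$y{\left(v \right)} = \sqrt{4 + v}$ ($y{\left(v \right)} = \sqrt{v + 4} = \sqrt{4 + v}$)
$y^{3}{\left(M \right)} = \left(\sqrt{4 + 0}\right)^{3} = \left(\sqrt{4}\right)^{3} = 2^{3} = 8$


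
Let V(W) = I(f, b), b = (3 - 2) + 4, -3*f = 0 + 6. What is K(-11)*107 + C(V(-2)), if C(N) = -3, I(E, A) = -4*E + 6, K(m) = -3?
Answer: -324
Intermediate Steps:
f = -2 (f = -(0 + 6)/3 = -⅓*6 = -2)
b = 5 (b = 1 + 4 = 5)
I(E, A) = 6 - 4*E
V(W) = 14 (V(W) = 6 - 4*(-2) = 6 + 8 = 14)
K(-11)*107 + C(V(-2)) = -3*107 - 3 = -321 - 3 = -324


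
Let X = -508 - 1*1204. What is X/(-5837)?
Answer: 1712/5837 ≈ 0.29330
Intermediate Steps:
X = -1712 (X = -508 - 1204 = -1712)
X/(-5837) = -1712/(-5837) = -1712*(-1/5837) = 1712/5837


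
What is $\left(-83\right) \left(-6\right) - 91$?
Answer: $407$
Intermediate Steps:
$\left(-83\right) \left(-6\right) - 91 = 498 - 91 = 407$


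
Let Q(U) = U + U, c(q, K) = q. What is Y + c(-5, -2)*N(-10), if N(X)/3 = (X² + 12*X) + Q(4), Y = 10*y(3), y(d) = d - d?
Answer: 180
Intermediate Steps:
y(d) = 0
Y = 0 (Y = 10*0 = 0)
Q(U) = 2*U
N(X) = 24 + 3*X² + 36*X (N(X) = 3*((X² + 12*X) + 2*4) = 3*((X² + 12*X) + 8) = 3*(8 + X² + 12*X) = 24 + 3*X² + 36*X)
Y + c(-5, -2)*N(-10) = 0 - 5*(24 + 3*(-10)² + 36*(-10)) = 0 - 5*(24 + 3*100 - 360) = 0 - 5*(24 + 300 - 360) = 0 - 5*(-36) = 0 + 180 = 180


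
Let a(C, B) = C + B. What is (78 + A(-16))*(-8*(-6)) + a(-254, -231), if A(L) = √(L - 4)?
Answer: 3259 + 96*I*√5 ≈ 3259.0 + 214.66*I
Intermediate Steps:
a(C, B) = B + C
A(L) = √(-4 + L)
(78 + A(-16))*(-8*(-6)) + a(-254, -231) = (78 + √(-4 - 16))*(-8*(-6)) + (-231 - 254) = (78 + √(-20))*48 - 485 = (78 + 2*I*√5)*48 - 485 = (3744 + 96*I*√5) - 485 = 3259 + 96*I*√5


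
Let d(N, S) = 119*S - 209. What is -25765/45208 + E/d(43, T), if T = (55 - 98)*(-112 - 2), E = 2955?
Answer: -14890729045/26362095832 ≈ -0.56485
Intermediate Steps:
T = 4902 (T = -43*(-114) = 4902)
d(N, S) = -209 + 119*S
-25765/45208 + E/d(43, T) = -25765/45208 + 2955/(-209 + 119*4902) = -25765*1/45208 + 2955/(-209 + 583338) = -25765/45208 + 2955/583129 = -14890729045/26362095832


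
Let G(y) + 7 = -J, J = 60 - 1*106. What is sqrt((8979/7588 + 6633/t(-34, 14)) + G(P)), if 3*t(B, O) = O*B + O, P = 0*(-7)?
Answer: 3*I*sqrt(4619195)/3794 ≈ 1.6994*I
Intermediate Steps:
P = 0
t(B, O) = O/3 + B*O/3 (t(B, O) = (O*B + O)/3 = (B*O + O)/3 = (O + B*O)/3 = O/3 + B*O/3)
J = -46 (J = 60 - 106 = -46)
G(y) = 39 (G(y) = -7 - 1*(-46) = -7 + 46 = 39)
sqrt((8979/7588 + 6633/t(-34, 14)) + G(P)) = sqrt((8979/7588 + 6633/(((1/3)*14*(1 - 34)))) + 39) = sqrt((8979*(1/7588) + 6633/(((1/3)*14*(-33)))) + 39) = sqrt((8979/7588 + 6633/(-154)) + 39) = sqrt((8979/7588 + 6633*(-1/154)) + 39) = sqrt((8979/7588 - 603/14) + 39) = sqrt(-317847/7588 + 39) = sqrt(-21915/7588) = 3*I*sqrt(4619195)/3794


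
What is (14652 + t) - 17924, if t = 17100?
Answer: 13828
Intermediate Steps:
(14652 + t) - 17924 = (14652 + 17100) - 17924 = 31752 - 17924 = 13828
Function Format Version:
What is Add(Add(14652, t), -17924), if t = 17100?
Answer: 13828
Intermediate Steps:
Add(Add(14652, t), -17924) = Add(Add(14652, 17100), -17924) = Add(31752, -17924) = 13828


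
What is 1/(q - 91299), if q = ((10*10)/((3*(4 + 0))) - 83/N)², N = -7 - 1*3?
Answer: -900/81920099 ≈ -1.0986e-5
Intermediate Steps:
N = -10 (N = -7 - 3 = -10)
q = 249001/900 (q = ((10*10)/((3*(4 + 0))) - 83/(-10))² = (100/((3*4)) - 83*(-⅒))² = (100/12 + 83/10)² = (100*(1/12) + 83/10)² = (25/3 + 83/10)² = (499/30)² = 249001/900 ≈ 276.67)
1/(q - 91299) = 1/(249001/900 - 91299) = 1/(-81920099/900) = -900/81920099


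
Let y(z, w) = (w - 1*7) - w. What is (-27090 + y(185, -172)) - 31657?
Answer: -58754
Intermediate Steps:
y(z, w) = -7 (y(z, w) = (w - 7) - w = (-7 + w) - w = -7)
(-27090 + y(185, -172)) - 31657 = (-27090 - 7) - 31657 = -27097 - 31657 = -58754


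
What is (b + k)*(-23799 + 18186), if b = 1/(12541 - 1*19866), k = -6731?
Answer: 276746585088/7325 ≈ 3.7781e+7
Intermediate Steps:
b = -1/7325 (b = 1/(12541 - 19866) = 1/(-7325) = -1/7325 ≈ -0.00013652)
(b + k)*(-23799 + 18186) = (-1/7325 - 6731)*(-23799 + 18186) = -49304576/7325*(-5613) = 276746585088/7325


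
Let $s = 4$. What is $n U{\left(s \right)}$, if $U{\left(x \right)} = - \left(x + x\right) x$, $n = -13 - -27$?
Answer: $-448$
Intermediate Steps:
$n = 14$ ($n = -13 + 27 = 14$)
$U{\left(x \right)} = - 2 x^{2}$ ($U{\left(x \right)} = - 2 x x = - 2 x^{2}$)
$n U{\left(s \right)} = 14 \left(- 2 \cdot 4^{2}\right) = 14 \left(\left(-2\right) 16\right) = 14 \left(-32\right) = -448$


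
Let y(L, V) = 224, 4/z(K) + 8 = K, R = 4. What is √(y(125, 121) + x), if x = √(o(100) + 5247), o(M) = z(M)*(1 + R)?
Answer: √(118496 + 23*√2775778)/23 ≈ 17.217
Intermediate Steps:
z(K) = 4/(-8 + K)
o(M) = 20/(-8 + M) (o(M) = (4/(-8 + M))*(1 + 4) = (4/(-8 + M))*5 = 20/(-8 + M))
x = √2775778/23 (x = √(20/(-8 + 100) + 5247) = √(20/92 + 5247) = √(20*(1/92) + 5247) = √(5/23 + 5247) = √(120686/23) = √2775778/23 ≈ 72.438)
√(y(125, 121) + x) = √(224 + √2775778/23)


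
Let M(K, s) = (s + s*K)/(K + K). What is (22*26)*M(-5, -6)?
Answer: -6864/5 ≈ -1372.8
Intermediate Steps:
M(K, s) = (s + K*s)/(2*K) (M(K, s) = (s + K*s)/((2*K)) = (s + K*s)*(1/(2*K)) = (s + K*s)/(2*K))
(22*26)*M(-5, -6) = (22*26)*((1/2)*(-6)*(1 - 5)/(-5)) = 572*((1/2)*(-6)*(-1/5)*(-4)) = 572*(-12/5) = -6864/5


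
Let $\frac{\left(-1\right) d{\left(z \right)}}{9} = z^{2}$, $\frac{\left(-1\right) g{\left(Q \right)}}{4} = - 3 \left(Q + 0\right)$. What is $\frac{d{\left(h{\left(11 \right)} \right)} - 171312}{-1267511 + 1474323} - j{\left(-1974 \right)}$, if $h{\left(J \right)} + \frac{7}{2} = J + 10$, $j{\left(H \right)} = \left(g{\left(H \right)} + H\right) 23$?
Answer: $\frac{488262581775}{827248} \approx 5.9023 \cdot 10^{5}$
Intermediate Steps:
$g{\left(Q \right)} = 12 Q$ ($g{\left(Q \right)} = - 4 \left(- 3 \left(Q + 0\right)\right) = - 4 \left(- 3 Q\right) = 12 Q$)
$j{\left(H \right)} = 299 H$ ($j{\left(H \right)} = \left(12 H + H\right) 23 = 13 H 23 = 299 H$)
$h{\left(J \right)} = \frac{13}{2} + J$ ($h{\left(J \right)} = - \frac{7}{2} + \left(J + 10\right) = - \frac{7}{2} + \left(10 + J\right) = \frac{13}{2} + J$)
$d{\left(z \right)} = - 9 z^{2}$
$\frac{d{\left(h{\left(11 \right)} \right)} - 171312}{-1267511 + 1474323} - j{\left(-1974 \right)} = \frac{- 9 \left(\frac{13}{2} + 11\right)^{2} - 171312}{-1267511 + 1474323} - 299 \left(-1974\right) = \frac{- 9 \left(\frac{35}{2}\right)^{2} - 171312}{206812} - -590226 = \left(\left(-9\right) \frac{1225}{4} - 171312\right) \frac{1}{206812} + 590226 = \left(- \frac{11025}{4} - 171312\right) \frac{1}{206812} + 590226 = \left(- \frac{696273}{4}\right) \frac{1}{206812} + 590226 = - \frac{696273}{827248} + 590226 = \frac{488262581775}{827248}$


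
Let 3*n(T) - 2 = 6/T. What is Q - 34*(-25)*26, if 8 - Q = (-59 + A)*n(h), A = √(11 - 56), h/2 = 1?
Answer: 66619/3 - 5*I*√5 ≈ 22206.0 - 11.18*I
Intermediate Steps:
h = 2 (h = 2*1 = 2)
n(T) = ⅔ + 2/T (n(T) = ⅔ + (6/T)/3 = ⅔ + 2/T)
A = 3*I*√5 (A = √(-45) = 3*I*√5 ≈ 6.7082*I)
Q = 319/3 - 5*I*√5 (Q = 8 - (-59 + 3*I*√5)*(⅔ + 2/2) = 8 - (-59 + 3*I*√5)*(⅔ + 2*(½)) = 8 - (-59 + 3*I*√5)*(⅔ + 1) = 8 - (-59 + 3*I*√5)*5/3 = 8 - (-295/3 + 5*I*√5) = 8 + (295/3 - 5*I*√5) = 319/3 - 5*I*√5 ≈ 106.33 - 11.18*I)
Q - 34*(-25)*26 = (319/3 - 5*I*√5) - 34*(-25)*26 = (319/3 - 5*I*√5) + 850*26 = (319/3 - 5*I*√5) + 22100 = 66619/3 - 5*I*√5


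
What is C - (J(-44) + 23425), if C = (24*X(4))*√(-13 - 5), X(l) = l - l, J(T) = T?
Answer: -23381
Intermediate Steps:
X(l) = 0
C = 0 (C = (24*0)*√(-13 - 5) = 0*√(-18) = 0*(3*I*√2) = 0)
C - (J(-44) + 23425) = 0 - (-44 + 23425) = 0 - 1*23381 = 0 - 23381 = -23381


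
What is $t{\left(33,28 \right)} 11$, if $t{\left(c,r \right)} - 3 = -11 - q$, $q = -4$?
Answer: $-44$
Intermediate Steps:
$t{\left(c,r \right)} = -4$ ($t{\left(c,r \right)} = 3 - 7 = -4$)
$t{\left(33,28 \right)} 11 = \left(-4\right) 11 = -44$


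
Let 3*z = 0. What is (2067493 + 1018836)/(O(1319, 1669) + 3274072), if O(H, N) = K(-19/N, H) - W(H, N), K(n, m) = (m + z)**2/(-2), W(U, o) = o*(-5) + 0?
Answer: 6172658/4825073 ≈ 1.2793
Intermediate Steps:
z = 0 (z = (1/3)*0 = 0)
W(U, o) = -5*o (W(U, o) = -5*o + 0 = -5*o)
K(n, m) = -m**2/2 (K(n, m) = (m + 0)**2/(-2) = m**2*(-1/2) = -m**2/2)
O(H, N) = 5*N - H**2/2 (O(H, N) = -H**2/2 - (-5)*N = -H**2/2 + 5*N = 5*N - H**2/2)
(2067493 + 1018836)/(O(1319, 1669) + 3274072) = (2067493 + 1018836)/((5*1669 - 1/2*1319**2) + 3274072) = 3086329/((8345 - 1/2*1739761) + 3274072) = 3086329/((8345 - 1739761/2) + 3274072) = 3086329/(-1723071/2 + 3274072) = 3086329/(4825073/2) = 3086329*(2/4825073) = 6172658/4825073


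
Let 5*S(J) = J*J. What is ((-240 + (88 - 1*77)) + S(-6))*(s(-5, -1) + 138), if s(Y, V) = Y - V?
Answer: -148606/5 ≈ -29721.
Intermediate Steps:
S(J) = J²/5 (S(J) = (J*J)/5 = J²/5)
((-240 + (88 - 1*77)) + S(-6))*(s(-5, -1) + 138) = ((-240 + (88 - 1*77)) + (⅕)*(-6)²)*((-5 - 1*(-1)) + 138) = ((-240 + (88 - 77)) + (⅕)*36)*((-5 + 1) + 138) = ((-240 + 11) + 36/5)*(-4 + 138) = (-229 + 36/5)*134 = -1109/5*134 = -148606/5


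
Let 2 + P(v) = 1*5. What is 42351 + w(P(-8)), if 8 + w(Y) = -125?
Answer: 42218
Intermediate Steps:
P(v) = 3 (P(v) = -2 + 1*5 = -2 + 5 = 3)
w(Y) = -133 (w(Y) = -8 - 125 = -133)
42351 + w(P(-8)) = 42351 - 133 = 42218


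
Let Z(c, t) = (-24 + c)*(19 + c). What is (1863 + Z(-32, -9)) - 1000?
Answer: 1591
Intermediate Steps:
(1863 + Z(-32, -9)) - 1000 = (1863 + (-456 + (-32)**2 - 5*(-32))) - 1000 = (1863 + (-456 + 1024 + 160)) - 1000 = (1863 + 728) - 1000 = 2591 - 1000 = 1591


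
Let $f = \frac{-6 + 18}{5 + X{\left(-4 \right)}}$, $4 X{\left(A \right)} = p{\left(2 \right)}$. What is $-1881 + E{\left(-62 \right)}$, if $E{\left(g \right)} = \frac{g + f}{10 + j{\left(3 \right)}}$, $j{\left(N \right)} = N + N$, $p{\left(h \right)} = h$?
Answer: $- \frac{165857}{88} \approx -1884.7$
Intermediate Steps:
$X{\left(A \right)} = \frac{1}{2}$ ($X{\left(A \right)} = \frac{1}{4} \cdot 2 = \frac{1}{2}$)
$j{\left(N \right)} = 2 N$
$f = \frac{24}{11}$ ($f = \frac{-6 + 18}{5 + \frac{1}{2}} = \frac{12}{\frac{11}{2}} = 12 \cdot \frac{2}{11} = \frac{24}{11} \approx 2.1818$)
$E{\left(g \right)} = \frac{3}{22} + \frac{g}{16}$ ($E{\left(g \right)} = \frac{g + \frac{24}{11}}{10 + 2 \cdot 3} = \frac{\frac{24}{11} + g}{10 + 6} = \frac{\frac{24}{11} + g}{16} = \left(\frac{24}{11} + g\right) \frac{1}{16} = \frac{3}{22} + \frac{g}{16}$)
$-1881 + E{\left(-62 \right)} = -1881 + \left(\frac{3}{22} + \frac{1}{16} \left(-62\right)\right) = -1881 + \left(\frac{3}{22} - \frac{31}{8}\right) = -1881 - \frac{329}{88} = - \frac{165857}{88}$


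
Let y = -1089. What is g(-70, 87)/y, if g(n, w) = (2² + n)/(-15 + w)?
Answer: 1/1188 ≈ 0.00084175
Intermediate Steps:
g(n, w) = (4 + n)/(-15 + w)
g(-70, 87)/y = ((4 - 70)/(-15 + 87))/(-1089) = (-66/72)*(-1/1089) = ((1/72)*(-66))*(-1/1089) = -11/12*(-1/1089) = 1/1188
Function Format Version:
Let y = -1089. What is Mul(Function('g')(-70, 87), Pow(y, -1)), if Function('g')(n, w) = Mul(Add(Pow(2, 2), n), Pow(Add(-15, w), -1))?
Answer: Rational(1, 1188) ≈ 0.00084175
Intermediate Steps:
Function('g')(n, w) = Mul(Pow(Add(-15, w), -1), Add(4, n)) (Function('g')(n, w) = Mul(Add(4, n), Pow(Add(-15, w), -1)) = Mul(Pow(Add(-15, w), -1), Add(4, n)))
Mul(Function('g')(-70, 87), Pow(y, -1)) = Mul(Mul(Pow(Add(-15, 87), -1), Add(4, -70)), Pow(-1089, -1)) = Mul(Mul(Pow(72, -1), -66), Rational(-1, 1089)) = Mul(Mul(Rational(1, 72), -66), Rational(-1, 1089)) = Mul(Rational(-11, 12), Rational(-1, 1089)) = Rational(1, 1188)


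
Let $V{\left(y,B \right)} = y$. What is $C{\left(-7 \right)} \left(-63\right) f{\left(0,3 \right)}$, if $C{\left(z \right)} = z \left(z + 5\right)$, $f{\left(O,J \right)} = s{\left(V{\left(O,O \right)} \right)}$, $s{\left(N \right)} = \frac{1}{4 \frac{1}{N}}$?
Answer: $0$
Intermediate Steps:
$s{\left(N \right)} = \frac{N}{4}$
$f{\left(O,J \right)} = \frac{O}{4}$
$C{\left(z \right)} = z \left(5 + z\right)$
$C{\left(-7 \right)} \left(-63\right) f{\left(0,3 \right)} = - 7 \left(5 - 7\right) \left(-63\right) \frac{1}{4} \cdot 0 = \left(-7\right) \left(-2\right) \left(-63\right) 0 = 14 \left(-63\right) 0 = \left(-882\right) 0 = 0$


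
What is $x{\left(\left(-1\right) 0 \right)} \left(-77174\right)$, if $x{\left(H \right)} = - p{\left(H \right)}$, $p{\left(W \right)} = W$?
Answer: $0$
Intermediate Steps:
$x{\left(H \right)} = - H$
$x{\left(\left(-1\right) 0 \right)} \left(-77174\right) = - \left(-1\right) 0 \left(-77174\right) = \left(-1\right) 0 \left(-77174\right) = 0 \left(-77174\right) = 0$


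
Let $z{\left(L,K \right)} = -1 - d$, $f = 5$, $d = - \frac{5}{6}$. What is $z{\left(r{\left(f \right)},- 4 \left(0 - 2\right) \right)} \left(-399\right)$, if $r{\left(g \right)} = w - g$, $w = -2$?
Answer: $\frac{133}{2} \approx 66.5$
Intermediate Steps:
$d = - \frac{5}{6}$ ($d = \left(-5\right) \frac{1}{6} = - \frac{5}{6} \approx -0.83333$)
$r{\left(g \right)} = -2 - g$
$z{\left(L,K \right)} = - \frac{1}{6}$ ($z{\left(L,K \right)} = -1 - - \frac{5}{6} = -1 + \frac{5}{6} = - \frac{1}{6}$)
$z{\left(r{\left(f \right)},- 4 \left(0 - 2\right) \right)} \left(-399\right) = \left(- \frac{1}{6}\right) \left(-399\right) = \frac{133}{2}$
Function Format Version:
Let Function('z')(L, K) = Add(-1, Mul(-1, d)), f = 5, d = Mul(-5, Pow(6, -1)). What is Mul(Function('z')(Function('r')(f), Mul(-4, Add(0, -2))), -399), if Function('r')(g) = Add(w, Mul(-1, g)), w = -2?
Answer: Rational(133, 2) ≈ 66.500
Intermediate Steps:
d = Rational(-5, 6) (d = Mul(-5, Rational(1, 6)) = Rational(-5, 6) ≈ -0.83333)
Function('r')(g) = Add(-2, Mul(-1, g))
Function('z')(L, K) = Rational(-1, 6) (Function('z')(L, K) = Add(-1, Mul(-1, Rational(-5, 6))) = Add(-1, Rational(5, 6)) = Rational(-1, 6))
Mul(Function('z')(Function('r')(f), Mul(-4, Add(0, -2))), -399) = Mul(Rational(-1, 6), -399) = Rational(133, 2)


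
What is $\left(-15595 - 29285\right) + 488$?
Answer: $-44392$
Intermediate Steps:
$\left(-15595 - 29285\right) + 488 = -44880 + 488 = -44392$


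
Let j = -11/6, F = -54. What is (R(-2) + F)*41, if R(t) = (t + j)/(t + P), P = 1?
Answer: -12341/6 ≈ -2056.8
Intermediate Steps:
j = -11/6 (j = -11*⅙ = -11/6 ≈ -1.8333)
R(t) = (-11/6 + t)/(1 + t) (R(t) = (t - 11/6)/(t + 1) = (-11/6 + t)/(1 + t))
(R(-2) + F)*41 = ((-11/6 - 2)/(1 - 2) - 54)*41 = (-23/6/(-1) - 54)*41 = (-1*(-23/6) - 54)*41 = (23/6 - 54)*41 = -301/6*41 = -12341/6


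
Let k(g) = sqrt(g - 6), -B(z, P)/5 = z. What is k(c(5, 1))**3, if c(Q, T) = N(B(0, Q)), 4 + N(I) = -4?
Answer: -14*I*sqrt(14) ≈ -52.383*I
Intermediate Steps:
B(z, P) = -5*z
N(I) = -8 (N(I) = -4 - 4 = -8)
c(Q, T) = -8
k(g) = sqrt(-6 + g)
k(c(5, 1))**3 = (sqrt(-6 - 8))**3 = (sqrt(-14))**3 = (I*sqrt(14))**3 = -14*I*sqrt(14)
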